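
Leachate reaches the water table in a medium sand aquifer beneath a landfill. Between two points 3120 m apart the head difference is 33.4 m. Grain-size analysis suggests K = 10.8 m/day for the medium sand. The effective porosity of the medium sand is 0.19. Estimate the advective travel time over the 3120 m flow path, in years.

Hydraulic gradient i = Δh / L = 33.4 / 3120 = 0.01071.
Darcy flux q = K · i = 10.80 × 0.01071 = 0.1156 m/day.
Seepage velocity v = q / n_e = 0.1156 / 0.19 = 0.6085 m/day.
Travel time t = L / v = 3120 / 0.6085 = 5127 days = 14.04 years.

14.0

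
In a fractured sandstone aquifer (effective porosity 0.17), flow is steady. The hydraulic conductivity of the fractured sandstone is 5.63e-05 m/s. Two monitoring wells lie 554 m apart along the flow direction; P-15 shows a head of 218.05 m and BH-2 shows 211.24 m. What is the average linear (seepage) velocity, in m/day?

Convert K: 5.63e-05 m/s × 86400 = 4.864 m/day.
Hydraulic gradient i = (218.05 − 211.24) / 554 = 6.81 / 554 = 0.01229.
Darcy flux q = K · i = 4.864 × 0.01229 = 0.05979 m/day.
Seepage velocity v = q / n_e = 0.05979 / 0.17 = 0.3517 m/day.

0.352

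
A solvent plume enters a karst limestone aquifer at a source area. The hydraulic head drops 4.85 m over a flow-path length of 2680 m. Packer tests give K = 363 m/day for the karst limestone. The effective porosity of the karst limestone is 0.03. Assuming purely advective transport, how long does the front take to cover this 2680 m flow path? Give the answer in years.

Hydraulic gradient i = Δh / L = 4.85 / 2680 = 0.001810.
Darcy flux q = K · i = 363.0 × 0.001810 = 0.6569 m/day.
Seepage velocity v = q / n_e = 0.6569 / 0.03 = 21.90 m/day.
Travel time t = L / v = 2680 / 21.90 = 122.4 days = 0.3351 years.

0.335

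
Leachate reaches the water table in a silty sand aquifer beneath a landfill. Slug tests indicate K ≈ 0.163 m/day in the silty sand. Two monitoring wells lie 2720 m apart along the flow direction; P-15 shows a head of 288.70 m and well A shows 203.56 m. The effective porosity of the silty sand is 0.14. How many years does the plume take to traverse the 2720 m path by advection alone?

Hydraulic gradient i = (288.70 − 203.56) / 2720 = 85.14 / 2720 = 0.03130.
Darcy flux q = K · i = 0.1630 × 0.03130 = 0.005102 m/day.
Seepage velocity v = q / n_e = 0.005102 / 0.14 = 0.03644 m/day.
Travel time t = L / v = 2720 / 0.03644 = 74635 days = 204.3 years.

204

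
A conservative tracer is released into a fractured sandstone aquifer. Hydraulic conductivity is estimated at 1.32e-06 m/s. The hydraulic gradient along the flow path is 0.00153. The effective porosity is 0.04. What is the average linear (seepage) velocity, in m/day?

0.00436

Convert K: 1.32e-06 m/s × 86400 = 0.1140 m/day.
Hydraulic gradient i = 0.00153.
Darcy flux q = K · i = 0.1140 × 0.001530 = 0.0001745 m/day.
Seepage velocity v = q / n_e = 0.0001745 / 0.04 = 0.004362 m/day.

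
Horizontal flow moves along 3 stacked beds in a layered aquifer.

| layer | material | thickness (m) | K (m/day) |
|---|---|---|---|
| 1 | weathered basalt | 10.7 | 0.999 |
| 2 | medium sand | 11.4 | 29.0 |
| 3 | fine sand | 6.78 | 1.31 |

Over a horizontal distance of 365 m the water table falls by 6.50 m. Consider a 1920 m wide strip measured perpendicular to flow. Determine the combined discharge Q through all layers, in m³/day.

12000

Flow is parallel to layering, so each bed carries its own Darcy discharge and the transmissivities add.
Σ(K_i·b_i) = 0.999×10.7 + 29.0×11.4 + 1.31×6.78 = 350.2 m²/day.
Hydraulic gradient i = Δh / L = 6.50 / 365 = 0.01781.
Q = Σ(K_i·b_i) · W · i = 350.2 × 1920 × 0.01781 = 11973 m³/day.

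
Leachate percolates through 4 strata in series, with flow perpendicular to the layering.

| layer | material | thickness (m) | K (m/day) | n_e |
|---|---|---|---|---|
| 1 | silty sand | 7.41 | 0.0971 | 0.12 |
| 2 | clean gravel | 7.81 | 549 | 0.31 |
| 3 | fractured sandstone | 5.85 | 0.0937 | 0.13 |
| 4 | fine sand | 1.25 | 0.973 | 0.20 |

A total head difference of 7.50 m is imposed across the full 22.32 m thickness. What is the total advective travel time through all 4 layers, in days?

With flow normal to the layers, continuity requires the same specific discharge q through every layer.
Σ(b_i/K_i) = 7.41/0.0971 + 7.81/549 + 5.85/0.0937 + 1.25/0.973 = 140.0 d.
q = Δh / Σ(b_i/K_i) = 7.50 / 140.0 = 0.05355 m/day.
In each layer the seepage velocity is v_i = q/n_i, so the layer transit time is t_i = b_i·n_i / q:
  layer 1 (silty sand): t_1 = 7.41 × 0.12 / 0.05355 = 16.60 d
  layer 2 (clean gravel): t_2 = 7.81 × 0.31 / 0.05355 = 45.21 d
  layer 3 (fractured sandstone): t_3 = 5.85 × 0.13 / 0.05355 = 14.20 d
  layer 4 (fine sand): t_4 = 1.25 × 0.20 / 0.05355 = 4.668 d
Total t = Σ t_i = 80.68 days.

80.7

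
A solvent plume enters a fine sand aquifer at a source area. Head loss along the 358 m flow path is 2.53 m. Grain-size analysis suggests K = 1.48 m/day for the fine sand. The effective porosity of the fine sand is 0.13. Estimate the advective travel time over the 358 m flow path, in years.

Hydraulic gradient i = Δh / L = 2.53 / 358 = 0.007067.
Darcy flux q = K · i = 1.480 × 0.007067 = 0.01046 m/day.
Seepage velocity v = q / n_e = 0.01046 / 0.13 = 0.08046 m/day.
Travel time t = L / v = 358 / 0.08046 = 4450 days = 12.18 years.

12.2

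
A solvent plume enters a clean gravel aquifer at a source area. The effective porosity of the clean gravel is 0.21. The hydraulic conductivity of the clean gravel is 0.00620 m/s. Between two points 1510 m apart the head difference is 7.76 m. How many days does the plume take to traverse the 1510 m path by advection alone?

Convert K: 0.00620 m/s × 86400 = 535.7 m/day.
Hydraulic gradient i = Δh / L = 7.76 / 1510 = 0.005139.
Darcy flux q = K · i = 535.7 × 0.005139 = 2.753 m/day.
Seepage velocity v = q / n_e = 2.753 / 0.21 = 13.11 m/day.
Travel time t = L / v = 1510 / 13.11 = 115.2 days.

115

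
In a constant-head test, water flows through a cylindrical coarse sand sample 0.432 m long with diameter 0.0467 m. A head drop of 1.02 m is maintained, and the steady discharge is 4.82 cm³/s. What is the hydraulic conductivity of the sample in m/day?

103

Cross-sectional area A = π·(d/2)² = π × (0.0467/2)² = 0.001713 m².
Convert discharge: 4.82 cm³/s = 4.820e-06 m³/s.
Darcy's law rearranged: K = Q·L / (A·Δh) = 4.820e-06 × 0.432 / (0.001713 × 1.02) = 0.001192 m/s = 103.0 m/day.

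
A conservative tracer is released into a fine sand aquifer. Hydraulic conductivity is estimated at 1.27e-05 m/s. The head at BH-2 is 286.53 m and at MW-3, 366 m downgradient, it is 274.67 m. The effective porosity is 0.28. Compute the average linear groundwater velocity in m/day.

0.127

Convert K: 1.27e-05 m/s × 86400 = 1.097 m/day.
Hydraulic gradient i = (286.53 − 274.67) / 366 = 11.86 / 366 = 0.03240.
Darcy flux q = K · i = 1.097 × 0.03240 = 0.03556 m/day.
Seepage velocity v = q / n_e = 0.03556 / 0.28 = 0.1270 m/day.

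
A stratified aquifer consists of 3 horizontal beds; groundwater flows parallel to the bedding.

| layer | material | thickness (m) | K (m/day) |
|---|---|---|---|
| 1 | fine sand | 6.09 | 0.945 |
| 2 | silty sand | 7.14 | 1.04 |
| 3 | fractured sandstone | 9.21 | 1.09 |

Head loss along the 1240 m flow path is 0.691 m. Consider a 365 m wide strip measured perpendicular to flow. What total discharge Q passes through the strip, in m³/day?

4.72

Flow is parallel to layering, so each bed carries its own Darcy discharge and the transmissivities add.
Σ(K_i·b_i) = 0.945×6.09 + 1.04×7.14 + 1.09×9.21 = 23.22 m²/day.
Hydraulic gradient i = Δh / L = 0.691 / 1240 = 0.0005573.
Q = Σ(K_i·b_i) · W · i = 23.22 × 365 × 0.0005573 = 4.723 m³/day.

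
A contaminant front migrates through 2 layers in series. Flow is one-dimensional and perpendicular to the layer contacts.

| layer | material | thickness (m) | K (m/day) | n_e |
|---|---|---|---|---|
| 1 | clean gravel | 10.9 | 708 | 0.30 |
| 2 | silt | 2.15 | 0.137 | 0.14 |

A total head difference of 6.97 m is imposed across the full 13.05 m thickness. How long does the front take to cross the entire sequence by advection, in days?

With flow normal to the layers, continuity requires the same specific discharge q through every layer.
Σ(b_i/K_i) = 10.9/708 + 2.15/0.137 = 15.71 d.
q = Δh / Σ(b_i/K_i) = 6.97 / 15.71 = 0.4437 m/day.
In each layer the seepage velocity is v_i = q/n_i, so the layer transit time is t_i = b_i·n_i / q:
  layer 1 (clean gravel): t_1 = 10.9 × 0.30 / 0.4437 = 7.370 d
  layer 2 (silt): t_2 = 2.15 × 0.14 / 0.4437 = 0.6784 d
Total t = Σ t_i = 8.048 days.

8.05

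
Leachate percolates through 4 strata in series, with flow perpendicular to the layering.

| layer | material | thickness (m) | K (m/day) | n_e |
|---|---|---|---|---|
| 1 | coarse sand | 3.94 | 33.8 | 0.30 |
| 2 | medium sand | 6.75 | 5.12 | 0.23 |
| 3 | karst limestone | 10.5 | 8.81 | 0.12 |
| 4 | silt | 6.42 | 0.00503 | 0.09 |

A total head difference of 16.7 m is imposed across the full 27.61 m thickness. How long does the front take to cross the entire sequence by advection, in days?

With flow normal to the layers, continuity requires the same specific discharge q through every layer.
Σ(b_i/K_i) = 3.94/33.8 + 6.75/5.12 + 10.5/8.81 + 6.42/0.00503 = 1279 d.
q = Δh / Σ(b_i/K_i) = 16.7 / 1279 = 0.01306 m/day.
In each layer the seepage velocity is v_i = q/n_i, so the layer transit time is t_i = b_i·n_i / q:
  layer 1 (coarse sand): t_1 = 3.94 × 0.30 / 0.01306 = 90.52 d
  layer 2 (medium sand): t_2 = 6.75 × 0.23 / 0.01306 = 118.9 d
  layer 3 (karst limestone): t_3 = 10.5 × 0.12 / 0.01306 = 96.50 d
  layer 4 (silt): t_4 = 6.42 × 0.09 / 0.01306 = 44.25 d
Total t = Σ t_i = 350.2 days.

350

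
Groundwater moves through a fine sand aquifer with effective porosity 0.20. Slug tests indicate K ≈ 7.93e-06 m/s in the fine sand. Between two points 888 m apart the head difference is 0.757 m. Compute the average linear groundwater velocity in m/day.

0.00292

Convert K: 7.93e-06 m/s × 86400 = 0.6852 m/day.
Hydraulic gradient i = Δh / L = 0.757 / 888 = 0.0008525.
Darcy flux q = K · i = 0.6852 × 0.0008525 = 0.0005841 m/day.
Seepage velocity v = q / n_e = 0.0005841 / 0.20 = 0.002920 m/day.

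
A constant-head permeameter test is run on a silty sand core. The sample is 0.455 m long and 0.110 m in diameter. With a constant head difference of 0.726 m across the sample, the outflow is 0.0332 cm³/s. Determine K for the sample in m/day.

0.189

Cross-sectional area A = π·(d/2)² = π × (0.110/2)² = 0.009503 m².
Convert discharge: 0.0332 cm³/s = 3.320e-08 m³/s.
Darcy's law rearranged: K = Q·L / (A·Δh) = 3.320e-08 × 0.455 / (0.009503 × 0.726) = 2.189e-06 m/s = 0.1892 m/day.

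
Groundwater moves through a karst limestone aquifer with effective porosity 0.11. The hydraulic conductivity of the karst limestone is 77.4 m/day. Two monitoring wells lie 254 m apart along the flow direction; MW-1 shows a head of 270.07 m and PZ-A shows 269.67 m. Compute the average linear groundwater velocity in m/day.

1.11

Hydraulic gradient i = (270.07 − 269.67) / 254 = 0.4 / 254 = 0.001575.
Darcy flux q = K · i = 77.40 × 0.001575 = 0.1219 m/day.
Seepage velocity v = q / n_e = 0.1219 / 0.11 = 1.108 m/day.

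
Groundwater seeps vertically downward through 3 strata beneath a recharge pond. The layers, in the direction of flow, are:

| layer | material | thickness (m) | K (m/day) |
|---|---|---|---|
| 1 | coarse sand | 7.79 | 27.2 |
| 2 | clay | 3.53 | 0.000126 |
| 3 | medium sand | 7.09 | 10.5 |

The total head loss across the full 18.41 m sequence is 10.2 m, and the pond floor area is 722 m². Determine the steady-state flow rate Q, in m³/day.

Flow is perpendicular to layering, so the layers act in series and the equivalent K is the thickness-weighted harmonic mean.
Total thickness L = 7.79 + 3.53 + 7.09 = 18.41 m.
Σ(b_i/K_i) = 7.79/27.2 + 3.53/0.000126 + 7.09/10.5 = 28017 d.
K_eq = L / Σ(b_i/K_i) = 18.41 / 28017 = 0.0006571 m/day.
Q = K_eq · A · (Δh/L) = 0.0006571 × 722 × (10.2/18.41) = 0.2629 m³/day.

0.263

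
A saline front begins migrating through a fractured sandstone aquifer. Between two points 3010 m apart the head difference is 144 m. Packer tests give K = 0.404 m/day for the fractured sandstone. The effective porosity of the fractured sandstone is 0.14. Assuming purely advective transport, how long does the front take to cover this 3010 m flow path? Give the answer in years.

59.7

Hydraulic gradient i = Δh / L = 144 / 3010 = 0.04784.
Darcy flux q = K · i = 0.4040 × 0.04784 = 0.01933 m/day.
Seepage velocity v = q / n_e = 0.01933 / 0.14 = 0.1381 m/day.
Travel time t = L / v = 3010 / 0.1381 = 21803 days = 59.69 years.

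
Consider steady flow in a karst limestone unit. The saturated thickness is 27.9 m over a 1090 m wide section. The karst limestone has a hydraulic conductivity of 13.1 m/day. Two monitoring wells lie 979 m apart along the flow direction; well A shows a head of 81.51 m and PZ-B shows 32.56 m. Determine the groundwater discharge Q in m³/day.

Cross-sectional area A = 1090 × 27.9 = 30411 m².
Hydraulic gradient i = (81.51 − 32.56) / 979 = 48.95 / 979 = 0.05000.
Darcy's law: Q = K · A · i = 13.10 × 30411 × 0.05000 = 19919 m³/day.

19900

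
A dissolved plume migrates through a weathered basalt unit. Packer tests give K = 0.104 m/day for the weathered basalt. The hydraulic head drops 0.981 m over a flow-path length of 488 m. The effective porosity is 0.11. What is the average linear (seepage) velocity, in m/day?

Hydraulic gradient i = Δh / L = 0.981 / 488 = 0.002010.
Darcy flux q = K · i = 0.1040 × 0.002010 = 0.0002091 m/day.
Seepage velocity v = q / n_e = 0.0002091 / 0.11 = 0.001901 m/day.

0.00190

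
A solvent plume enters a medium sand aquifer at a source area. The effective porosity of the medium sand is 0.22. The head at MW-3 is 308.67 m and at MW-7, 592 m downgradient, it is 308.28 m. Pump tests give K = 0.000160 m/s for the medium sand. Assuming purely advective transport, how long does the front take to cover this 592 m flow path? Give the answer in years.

Convert K: 0.000160 m/s × 86400 = 13.82 m/day.
Hydraulic gradient i = (308.67 − 308.28) / 592 = 0.39 / 592 = 0.0006588.
Darcy flux q = K · i = 13.82 × 0.0006588 = 0.009107 m/day.
Seepage velocity v = q / n_e = 0.009107 / 0.22 = 0.04140 m/day.
Travel time t = L / v = 592 / 0.04140 = 14301 days = 39.15 years.

39.2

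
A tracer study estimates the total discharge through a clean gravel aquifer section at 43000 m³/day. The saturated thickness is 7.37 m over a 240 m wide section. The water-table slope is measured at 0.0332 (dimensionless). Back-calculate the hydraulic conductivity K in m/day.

Cross-sectional area A = 240 × 7.37 = 1769 m².
Hydraulic gradient i = 0.0332.
From Q = K·A·i, K = Q / (A·i) = 43000 / (1769 × 0.03320) = 732.2 m/day.

732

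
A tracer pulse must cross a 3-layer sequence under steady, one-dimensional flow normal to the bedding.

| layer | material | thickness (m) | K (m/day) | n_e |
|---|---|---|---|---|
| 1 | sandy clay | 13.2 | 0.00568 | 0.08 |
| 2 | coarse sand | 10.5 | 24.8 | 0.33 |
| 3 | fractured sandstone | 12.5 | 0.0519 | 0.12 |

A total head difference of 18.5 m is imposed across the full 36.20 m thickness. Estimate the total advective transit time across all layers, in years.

2.29

With flow normal to the layers, continuity requires the same specific discharge q through every layer.
Σ(b_i/K_i) = 13.2/0.00568 + 10.5/24.8 + 12.5/0.0519 = 2565 d.
q = Δh / Σ(b_i/K_i) = 18.5 / 2565 = 0.007212 m/day.
In each layer the seepage velocity is v_i = q/n_i, so the layer transit time is t_i = b_i·n_i / q:
  layer 1 (sandy clay): t_1 = 13.2 × 0.08 / 0.007212 = 146.4 d
  layer 2 (coarse sand): t_2 = 10.5 × 0.33 / 0.007212 = 480.5 d
  layer 3 (fractured sandstone): t_3 = 12.5 × 0.12 / 0.007212 = 208.0 d
Total t = Σ t_i = 834.9 days = 2.286 years.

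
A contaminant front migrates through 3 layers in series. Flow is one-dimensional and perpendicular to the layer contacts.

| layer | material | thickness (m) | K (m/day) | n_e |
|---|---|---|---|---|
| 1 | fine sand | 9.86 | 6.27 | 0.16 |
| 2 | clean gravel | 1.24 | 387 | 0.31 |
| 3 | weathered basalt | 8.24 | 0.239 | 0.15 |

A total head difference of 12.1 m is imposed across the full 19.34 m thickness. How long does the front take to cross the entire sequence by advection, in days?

With flow normal to the layers, continuity requires the same specific discharge q through every layer.
Σ(b_i/K_i) = 9.86/6.27 + 1.24/387 + 8.24/0.239 = 36.05 d.
q = Δh / Σ(b_i/K_i) = 12.1 / 36.05 = 0.3356 m/day.
In each layer the seepage velocity is v_i = q/n_i, so the layer transit time is t_i = b_i·n_i / q:
  layer 1 (fine sand): t_1 = 9.86 × 0.16 / 0.3356 = 4.701 d
  layer 2 (clean gravel): t_2 = 1.24 × 0.31 / 0.3356 = 1.145 d
  layer 3 (weathered basalt): t_3 = 8.24 × 0.15 / 0.3356 = 3.683 d
Total t = Σ t_i = 9.529 days.

9.53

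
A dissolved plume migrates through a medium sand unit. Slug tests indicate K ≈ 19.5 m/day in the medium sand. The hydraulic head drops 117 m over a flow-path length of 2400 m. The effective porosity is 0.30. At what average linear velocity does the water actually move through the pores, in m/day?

3.17

Hydraulic gradient i = Δh / L = 117 / 2400 = 0.04875.
Darcy flux q = K · i = 19.50 × 0.04875 = 0.9506 m/day.
Seepage velocity v = q / n_e = 0.9506 / 0.30 = 3.169 m/day.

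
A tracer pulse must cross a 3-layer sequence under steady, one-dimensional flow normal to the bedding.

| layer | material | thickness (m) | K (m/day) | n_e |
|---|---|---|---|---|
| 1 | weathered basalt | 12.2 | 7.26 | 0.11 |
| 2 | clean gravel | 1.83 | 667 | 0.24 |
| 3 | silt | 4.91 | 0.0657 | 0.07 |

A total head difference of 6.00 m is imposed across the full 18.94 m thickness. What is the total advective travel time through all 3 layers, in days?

27.1

With flow normal to the layers, continuity requires the same specific discharge q through every layer.
Σ(b_i/K_i) = 12.2/7.26 + 1.83/667 + 4.91/0.0657 = 76.42 d.
q = Δh / Σ(b_i/K_i) = 6.00 / 76.42 = 0.07852 m/day.
In each layer the seepage velocity is v_i = q/n_i, so the layer transit time is t_i = b_i·n_i / q:
  layer 1 (weathered basalt): t_1 = 12.2 × 0.11 / 0.07852 = 17.09 d
  layer 2 (clean gravel): t_2 = 1.83 × 0.24 / 0.07852 = 5.594 d
  layer 3 (silt): t_3 = 4.91 × 0.07 / 0.07852 = 4.377 d
Total t = Σ t_i = 27.06 days.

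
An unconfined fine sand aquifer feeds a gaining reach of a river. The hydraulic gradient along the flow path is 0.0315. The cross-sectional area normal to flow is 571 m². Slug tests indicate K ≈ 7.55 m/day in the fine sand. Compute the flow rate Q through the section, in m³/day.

136

Hydraulic gradient i = 0.0315.
Darcy's law: Q = K · A · i = 7.550 × 571.0 × 0.03150 = 135.8 m³/day.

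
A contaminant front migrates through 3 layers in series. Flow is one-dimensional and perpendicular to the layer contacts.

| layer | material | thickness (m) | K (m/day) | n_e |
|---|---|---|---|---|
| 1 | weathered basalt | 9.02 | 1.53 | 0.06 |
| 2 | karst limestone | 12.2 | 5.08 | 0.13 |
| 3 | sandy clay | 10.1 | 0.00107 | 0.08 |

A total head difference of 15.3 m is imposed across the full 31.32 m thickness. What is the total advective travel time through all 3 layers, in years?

4.96

With flow normal to the layers, continuity requires the same specific discharge q through every layer.
Σ(b_i/K_i) = 9.02/1.53 + 12.2/5.08 + 10.1/0.00107 = 9448 d.
q = Δh / Σ(b_i/K_i) = 15.3 / 9448 = 0.001619 m/day.
In each layer the seepage velocity is v_i = q/n_i, so the layer transit time is t_i = b_i·n_i / q:
  layer 1 (weathered basalt): t_1 = 9.02 × 0.06 / 0.001619 = 334.2 d
  layer 2 (karst limestone): t_2 = 12.2 × 0.13 / 0.001619 = 979.3 d
  layer 3 (sandy clay): t_3 = 10.1 × 0.08 / 0.001619 = 498.9 d
Total t = Σ t_i = 1812 days = 4.962 years.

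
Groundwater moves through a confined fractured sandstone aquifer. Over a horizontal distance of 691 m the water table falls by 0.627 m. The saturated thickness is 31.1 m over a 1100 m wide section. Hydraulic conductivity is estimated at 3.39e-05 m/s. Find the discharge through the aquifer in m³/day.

90.9

Convert K: 3.39e-05 m/s × 86400 = 2.929 m/day.
Cross-sectional area A = 1100 × 31.1 = 34210 m².
Hydraulic gradient i = Δh / L = 0.627 / 691 = 0.0009074.
Darcy's law: Q = K · A · i = 2.929 × 34210 × 0.0009074 = 90.92 m³/day.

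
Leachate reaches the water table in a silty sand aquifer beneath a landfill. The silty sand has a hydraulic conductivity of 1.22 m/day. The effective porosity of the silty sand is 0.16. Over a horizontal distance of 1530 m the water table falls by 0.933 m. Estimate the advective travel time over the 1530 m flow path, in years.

Hydraulic gradient i = Δh / L = 0.933 / 1530 = 0.0006098.
Darcy flux q = K · i = 1.220 × 0.0006098 = 0.0007440 m/day.
Seepage velocity v = q / n_e = 0.0007440 / 0.16 = 0.004650 m/day.
Travel time t = L / v = 1530 / 0.004650 = 3.290e+05 days = 900.9 years.

901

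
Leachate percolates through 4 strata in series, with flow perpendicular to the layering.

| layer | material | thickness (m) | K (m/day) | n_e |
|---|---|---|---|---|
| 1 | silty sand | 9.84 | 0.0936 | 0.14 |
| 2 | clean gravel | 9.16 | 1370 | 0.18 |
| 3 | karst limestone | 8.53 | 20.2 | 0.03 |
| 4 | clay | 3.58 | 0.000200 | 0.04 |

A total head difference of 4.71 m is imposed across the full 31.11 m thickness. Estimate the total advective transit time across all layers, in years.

35.9

With flow normal to the layers, continuity requires the same specific discharge q through every layer.
Σ(b_i/K_i) = 9.84/0.0936 + 9.16/1370 + 8.53/20.2 + 3.58/0.000200 = 18006 d.
q = Δh / Σ(b_i/K_i) = 4.71 / 18006 = 0.0002616 m/day.
In each layer the seepage velocity is v_i = q/n_i, so the layer transit time is t_i = b_i·n_i / q:
  layer 1 (silty sand): t_1 = 9.84 × 0.14 / 0.0002616 = 5266 d
  layer 2 (clean gravel): t_2 = 9.16 × 0.18 / 0.0002616 = 6303 d
  layer 3 (karst limestone): t_3 = 8.53 × 0.03 / 0.0002616 = 978.3 d
  layer 4 (clay): t_4 = 3.58 × 0.04 / 0.0002616 = 547.4 d
Total t = Σ t_i = 13095 days = 35.85 years.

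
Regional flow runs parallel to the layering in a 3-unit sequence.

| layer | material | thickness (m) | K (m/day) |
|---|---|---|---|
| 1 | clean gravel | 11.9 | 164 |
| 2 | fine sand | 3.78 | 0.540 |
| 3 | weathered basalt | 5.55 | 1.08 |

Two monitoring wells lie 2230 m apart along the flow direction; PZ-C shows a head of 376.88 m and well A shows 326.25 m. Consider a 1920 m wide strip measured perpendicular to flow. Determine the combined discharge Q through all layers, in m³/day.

Flow is parallel to layering, so each bed carries its own Darcy discharge and the transmissivities add.
Σ(K_i·b_i) = 164×11.9 + 0.540×3.78 + 1.08×5.55 = 1960 m²/day.
Hydraulic gradient i = (376.88 − 326.25) / 2230 = 50.63 / 2230 = 0.02270.
Q = Σ(K_i·b_i) · W · i = 1960 × 1920 × 0.02270 = 85424 m³/day.

85400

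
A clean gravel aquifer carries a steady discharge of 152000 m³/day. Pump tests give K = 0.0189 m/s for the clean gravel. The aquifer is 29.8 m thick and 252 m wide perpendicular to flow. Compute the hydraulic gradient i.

Convert K: 0.0189 m/s × 86400 = 1633 m/day.
Cross-sectional area A = 252 × 29.8 = 7510 m².
From Q = K·A·i, i = Q / (K·A) = 152000 / (1633 × 7510) = 0.01240.

0.0124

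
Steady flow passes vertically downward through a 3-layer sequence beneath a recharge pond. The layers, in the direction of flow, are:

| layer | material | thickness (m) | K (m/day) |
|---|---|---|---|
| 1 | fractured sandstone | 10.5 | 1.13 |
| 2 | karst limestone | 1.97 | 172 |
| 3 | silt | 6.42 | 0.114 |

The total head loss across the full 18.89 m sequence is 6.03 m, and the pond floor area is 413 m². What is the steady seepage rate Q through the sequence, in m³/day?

38.0

Flow is perpendicular to layering, so the layers act in series and the equivalent K is the thickness-weighted harmonic mean.
Total thickness L = 10.5 + 1.97 + 6.42 = 18.89 m.
Σ(b_i/K_i) = 10.5/1.13 + 1.97/172 + 6.42/0.114 = 65.62 d.
K_eq = L / Σ(b_i/K_i) = 18.89 / 65.62 = 0.2879 m/day.
Q = K_eq · A · (Δh/L) = 0.2879 × 413 × (6.03/18.89) = 37.95 m³/day.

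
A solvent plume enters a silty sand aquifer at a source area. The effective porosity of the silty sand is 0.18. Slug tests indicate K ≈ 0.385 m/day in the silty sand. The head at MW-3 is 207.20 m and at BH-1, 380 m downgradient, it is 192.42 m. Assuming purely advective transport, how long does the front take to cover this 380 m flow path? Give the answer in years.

12.5

Hydraulic gradient i = (207.20 − 192.42) / 380 = 14.78 / 380 = 0.03889.
Darcy flux q = K · i = 0.3850 × 0.03889 = 0.01497 m/day.
Seepage velocity v = q / n_e = 0.01497 / 0.18 = 0.08319 m/day.
Travel time t = L / v = 380 / 0.08319 = 4568 days = 12.51 years.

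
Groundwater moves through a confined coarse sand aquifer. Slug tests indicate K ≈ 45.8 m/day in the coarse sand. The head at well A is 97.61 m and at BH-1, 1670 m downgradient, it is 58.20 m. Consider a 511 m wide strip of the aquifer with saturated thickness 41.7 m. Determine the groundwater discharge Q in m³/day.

23000

Cross-sectional area A = 511 × 41.7 = 21309 m².
Hydraulic gradient i = (97.61 − 58.20) / 1670 = 39.41 / 1670 = 0.02360.
Darcy's law: Q = K · A · i = 45.80 × 21309 × 0.02360 = 23031 m³/day.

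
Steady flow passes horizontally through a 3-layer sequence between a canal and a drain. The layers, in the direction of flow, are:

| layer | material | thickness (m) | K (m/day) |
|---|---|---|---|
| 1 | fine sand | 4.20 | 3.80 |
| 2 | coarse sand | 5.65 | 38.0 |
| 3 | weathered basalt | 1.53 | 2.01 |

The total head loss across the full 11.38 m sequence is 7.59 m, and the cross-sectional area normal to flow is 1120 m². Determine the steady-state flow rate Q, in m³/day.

Flow is perpendicular to layering, so the layers act in series and the equivalent K is the thickness-weighted harmonic mean.
Total thickness L = 4.20 + 5.65 + 1.53 = 11.38 m.
Σ(b_i/K_i) = 4.20/3.80 + 5.65/38.0 + 1.53/2.01 = 2.015 d.
K_eq = L / Σ(b_i/K_i) = 11.38 / 2.015 = 5.647 m/day.
Q = K_eq · A · (Δh/L) = 5.647 × 1120 × (7.59/11.38) = 4218 m³/day.

4220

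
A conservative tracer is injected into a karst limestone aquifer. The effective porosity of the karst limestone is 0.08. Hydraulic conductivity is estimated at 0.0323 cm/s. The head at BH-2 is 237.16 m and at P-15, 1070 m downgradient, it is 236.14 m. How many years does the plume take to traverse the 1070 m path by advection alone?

8.81

Convert K: 0.0323 cm/s × 864 = 27.91 m/day.
Hydraulic gradient i = (237.16 − 236.14) / 1070 = 1.02 / 1070 = 0.0009533.
Darcy flux q = K · i = 27.91 × 0.0009533 = 0.02660 m/day.
Seepage velocity v = q / n_e = 0.02660 / 0.08 = 0.3325 m/day.
Travel time t = L / v = 1070 / 0.3325 = 3218 days = 8.809 years.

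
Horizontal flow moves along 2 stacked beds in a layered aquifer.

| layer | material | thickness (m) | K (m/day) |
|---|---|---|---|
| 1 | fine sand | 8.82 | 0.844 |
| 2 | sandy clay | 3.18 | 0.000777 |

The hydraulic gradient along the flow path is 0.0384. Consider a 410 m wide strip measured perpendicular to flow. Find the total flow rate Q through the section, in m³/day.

Flow is parallel to layering, so each bed carries its own Darcy discharge and the transmissivities add.
Σ(K_i·b_i) = 0.844×8.82 + 0.000777×3.18 = 7.447 m²/day.
Hydraulic gradient i = 0.0384.
Q = Σ(K_i·b_i) · W · i = 7.447 × 410 × 0.03840 = 117.2 m³/day.

117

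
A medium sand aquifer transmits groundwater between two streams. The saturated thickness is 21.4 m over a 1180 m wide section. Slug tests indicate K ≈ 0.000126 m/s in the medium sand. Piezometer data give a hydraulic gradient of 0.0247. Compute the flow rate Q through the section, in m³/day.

6790

Convert K: 0.000126 m/s × 86400 = 10.89 m/day.
Cross-sectional area A = 1180 × 21.4 = 25252 m².
Hydraulic gradient i = 0.0247.
Darcy's law: Q = K · A · i = 10.89 × 25252 × 0.02470 = 6790 m³/day.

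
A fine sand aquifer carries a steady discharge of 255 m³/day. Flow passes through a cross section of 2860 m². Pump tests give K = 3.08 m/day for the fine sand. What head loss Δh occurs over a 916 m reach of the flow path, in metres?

26.5

From Q = K·A·i, i = Q / (K·A) = 255 / (3.080 × 2860) = 0.02895.
Head loss Δh = i · L = 0.02895 × 916 = 26.52 m.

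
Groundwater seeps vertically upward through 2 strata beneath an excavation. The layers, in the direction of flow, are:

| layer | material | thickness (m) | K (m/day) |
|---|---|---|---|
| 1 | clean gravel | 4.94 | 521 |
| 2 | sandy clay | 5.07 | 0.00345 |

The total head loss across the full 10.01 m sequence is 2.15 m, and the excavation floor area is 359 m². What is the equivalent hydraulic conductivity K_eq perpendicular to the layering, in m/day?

0.00681

Flow is perpendicular to layering, so the layers act in series and the equivalent K is the thickness-weighted harmonic mean.
Total thickness L = 4.94 + 5.07 = 10.01 m.
Σ(b_i/K_i) = 4.94/521 + 5.07/0.00345 = 1470 d.
K_eq = L / Σ(b_i/K_i) = 10.01 / 1470 = 0.006811 m/day.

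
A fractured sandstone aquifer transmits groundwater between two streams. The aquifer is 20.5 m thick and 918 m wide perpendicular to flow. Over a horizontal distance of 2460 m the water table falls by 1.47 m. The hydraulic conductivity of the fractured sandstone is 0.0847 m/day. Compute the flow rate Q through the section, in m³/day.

Cross-sectional area A = 918 × 20.5 = 18819 m².
Hydraulic gradient i = Δh / L = 1.47 / 2460 = 0.0005976.
Darcy's law: Q = K · A · i = 0.08470 × 18819 × 0.0005976 = 0.9525 m³/day.

0.952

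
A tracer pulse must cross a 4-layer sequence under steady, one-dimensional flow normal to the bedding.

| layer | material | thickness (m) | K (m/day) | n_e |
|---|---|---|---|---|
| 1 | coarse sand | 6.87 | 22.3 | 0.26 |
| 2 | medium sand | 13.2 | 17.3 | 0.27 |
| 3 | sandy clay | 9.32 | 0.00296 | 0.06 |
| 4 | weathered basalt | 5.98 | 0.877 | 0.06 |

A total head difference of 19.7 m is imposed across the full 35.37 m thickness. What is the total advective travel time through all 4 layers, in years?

2.75

With flow normal to the layers, continuity requires the same specific discharge q through every layer.
Σ(b_i/K_i) = 6.87/22.3 + 13.2/17.3 + 9.32/0.00296 + 5.98/0.877 = 3157 d.
q = Δh / Σ(b_i/K_i) = 19.7 / 3157 = 0.006241 m/day.
In each layer the seepage velocity is v_i = q/n_i, so the layer transit time is t_i = b_i·n_i / q:
  layer 1 (coarse sand): t_1 = 6.87 × 0.26 / 0.006241 = 286.2 d
  layer 2 (medium sand): t_2 = 13.2 × 0.27 / 0.006241 = 571.1 d
  layer 3 (sandy clay): t_3 = 9.32 × 0.06 / 0.006241 = 89.60 d
  layer 4 (weathered basalt): t_4 = 5.98 × 0.06 / 0.006241 = 57.49 d
Total t = Σ t_i = 1004 days = 2.750 years.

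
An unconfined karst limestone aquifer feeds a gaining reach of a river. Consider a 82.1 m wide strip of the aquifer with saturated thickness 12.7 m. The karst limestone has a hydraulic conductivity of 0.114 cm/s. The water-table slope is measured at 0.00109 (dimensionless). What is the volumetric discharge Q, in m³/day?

112

Convert K: 0.114 cm/s × 864 = 98.50 m/day.
Cross-sectional area A = 82.1 × 12.7 = 1043 m².
Hydraulic gradient i = 0.00109.
Darcy's law: Q = K · A · i = 98.50 × 1043 × 0.001090 = 111.9 m³/day.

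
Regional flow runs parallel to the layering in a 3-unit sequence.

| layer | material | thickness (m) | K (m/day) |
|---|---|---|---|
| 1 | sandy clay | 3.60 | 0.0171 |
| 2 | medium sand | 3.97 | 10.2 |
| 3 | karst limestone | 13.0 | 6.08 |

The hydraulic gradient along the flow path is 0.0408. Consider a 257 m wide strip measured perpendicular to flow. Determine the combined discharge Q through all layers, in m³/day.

Flow is parallel to layering, so each bed carries its own Darcy discharge and the transmissivities add.
Σ(K_i·b_i) = 0.0171×3.60 + 10.2×3.97 + 6.08×13.0 = 119.6 m²/day.
Hydraulic gradient i = 0.0408.
Q = Σ(K_i·b_i) · W · i = 119.6 × 257 × 0.04080 = 1254 m³/day.

1250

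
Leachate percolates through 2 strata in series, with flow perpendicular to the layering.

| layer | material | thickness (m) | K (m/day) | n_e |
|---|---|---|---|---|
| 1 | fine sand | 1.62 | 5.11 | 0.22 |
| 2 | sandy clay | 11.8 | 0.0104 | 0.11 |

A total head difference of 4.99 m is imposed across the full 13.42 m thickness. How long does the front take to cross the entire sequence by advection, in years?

1.03

With flow normal to the layers, continuity requires the same specific discharge q through every layer.
Σ(b_i/K_i) = 1.62/5.11 + 11.8/0.0104 = 1135 d.
q = Δh / Σ(b_i/K_i) = 4.99 / 1135 = 0.004397 m/day.
In each layer the seepage velocity is v_i = q/n_i, so the layer transit time is t_i = b_i·n_i / q:
  layer 1 (fine sand): t_1 = 1.62 × 0.22 / 0.004397 = 81.06 d
  layer 2 (sandy clay): t_2 = 11.8 × 0.11 / 0.004397 = 295.2 d
Total t = Σ t_i = 376.3 days = 1.030 years.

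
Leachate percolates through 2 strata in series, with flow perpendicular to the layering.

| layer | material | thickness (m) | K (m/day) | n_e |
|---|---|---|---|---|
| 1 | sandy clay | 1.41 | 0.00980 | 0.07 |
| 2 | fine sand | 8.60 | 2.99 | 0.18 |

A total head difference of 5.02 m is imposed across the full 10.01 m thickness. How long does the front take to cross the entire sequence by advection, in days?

48.1

With flow normal to the layers, continuity requires the same specific discharge q through every layer.
Σ(b_i/K_i) = 1.41/0.00980 + 8.60/2.99 = 146.8 d.
q = Δh / Σ(b_i/K_i) = 5.02 / 146.8 = 0.03421 m/day.
In each layer the seepage velocity is v_i = q/n_i, so the layer transit time is t_i = b_i·n_i / q:
  layer 1 (sandy clay): t_1 = 1.41 × 0.07 / 0.03421 = 2.885 d
  layer 2 (fine sand): t_2 = 8.60 × 0.18 / 0.03421 = 45.25 d
Total t = Σ t_i = 48.14 days.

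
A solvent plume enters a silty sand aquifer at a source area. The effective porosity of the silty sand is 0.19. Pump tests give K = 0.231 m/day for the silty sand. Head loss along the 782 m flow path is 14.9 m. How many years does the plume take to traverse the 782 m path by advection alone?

92.4

Hydraulic gradient i = Δh / L = 14.9 / 782 = 0.01905.
Darcy flux q = K · i = 0.2310 × 0.01905 = 0.004401 m/day.
Seepage velocity v = q / n_e = 0.004401 / 0.19 = 0.02317 m/day.
Travel time t = L / v = 782 / 0.02317 = 33757 days = 92.42 years.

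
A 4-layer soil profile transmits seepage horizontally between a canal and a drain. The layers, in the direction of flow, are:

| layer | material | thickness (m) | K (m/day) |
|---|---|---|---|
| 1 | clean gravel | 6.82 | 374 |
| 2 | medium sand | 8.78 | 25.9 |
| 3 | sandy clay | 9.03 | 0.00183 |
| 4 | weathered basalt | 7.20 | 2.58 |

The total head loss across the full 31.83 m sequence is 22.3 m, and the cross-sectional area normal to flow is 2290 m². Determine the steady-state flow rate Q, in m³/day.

10.3

Flow is perpendicular to layering, so the layers act in series and the equivalent K is the thickness-weighted harmonic mean.
Total thickness L = 6.82 + 8.78 + 9.03 + 7.20 = 31.83 m.
Σ(b_i/K_i) = 6.82/374 + 8.78/25.9 + 9.03/0.00183 + 7.20/2.58 = 4938 d.
K_eq = L / Σ(b_i/K_i) = 31.83 / 4938 = 0.006446 m/day.
Q = K_eq · A · (Δh/L) = 0.006446 × 2290 × (22.3/31.83) = 10.34 m³/day.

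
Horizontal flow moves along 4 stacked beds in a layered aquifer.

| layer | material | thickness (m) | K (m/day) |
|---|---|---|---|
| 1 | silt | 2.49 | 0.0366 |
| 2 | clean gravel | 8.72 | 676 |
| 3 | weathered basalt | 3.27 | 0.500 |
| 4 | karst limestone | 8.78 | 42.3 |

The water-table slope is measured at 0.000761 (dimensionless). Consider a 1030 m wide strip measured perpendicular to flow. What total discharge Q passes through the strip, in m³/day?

Flow is parallel to layering, so each bed carries its own Darcy discharge and the transmissivities add.
Σ(K_i·b_i) = 0.0366×2.49 + 676×8.72 + 0.500×3.27 + 42.3×8.78 = 6268 m²/day.
Hydraulic gradient i = 0.000761.
Q = Σ(K_i·b_i) · W · i = 6268 × 1030 × 0.0007610 = 4913 m³/day.

4910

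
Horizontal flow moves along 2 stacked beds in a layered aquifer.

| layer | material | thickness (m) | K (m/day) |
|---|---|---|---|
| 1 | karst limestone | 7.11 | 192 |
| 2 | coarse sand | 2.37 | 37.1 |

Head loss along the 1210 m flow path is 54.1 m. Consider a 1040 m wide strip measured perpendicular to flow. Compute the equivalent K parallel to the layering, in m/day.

153

Flow is parallel to layering, so each bed carries its own Darcy discharge and the transmissivities add.
Σ(K_i·b_i) = 192×7.11 + 37.1×2.37 = 1453 m²/day.
Total thickness b = 9.480 m, so K_eq = Σ(K_i·b_i)/b = 153.3 m/day.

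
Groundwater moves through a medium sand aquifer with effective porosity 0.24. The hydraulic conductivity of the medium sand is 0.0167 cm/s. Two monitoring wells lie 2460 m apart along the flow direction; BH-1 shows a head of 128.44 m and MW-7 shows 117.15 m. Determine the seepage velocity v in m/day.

Convert K: 0.0167 cm/s × 864 = 14.43 m/day.
Hydraulic gradient i = (128.44 − 117.15) / 2460 = 11.29 / 2460 = 0.004589.
Darcy flux q = K · i = 14.43 × 0.004589 = 0.06622 m/day.
Seepage velocity v = q / n_e = 0.06622 / 0.24 = 0.2759 m/day.

0.276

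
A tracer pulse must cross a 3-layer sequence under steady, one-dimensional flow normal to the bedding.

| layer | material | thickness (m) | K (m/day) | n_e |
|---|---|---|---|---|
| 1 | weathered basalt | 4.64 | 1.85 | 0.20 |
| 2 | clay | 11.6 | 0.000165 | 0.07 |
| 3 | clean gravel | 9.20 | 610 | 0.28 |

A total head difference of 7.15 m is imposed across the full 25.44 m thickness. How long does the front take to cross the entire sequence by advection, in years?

With flow normal to the layers, continuity requires the same specific discharge q through every layer.
Σ(b_i/K_i) = 4.64/1.85 + 11.6/0.000165 + 9.20/610 = 70306 d.
q = Δh / Σ(b_i/K_i) = 7.15 / 70306 = 0.0001017 m/day.
In each layer the seepage velocity is v_i = q/n_i, so the layer transit time is t_i = b_i·n_i / q:
  layer 1 (weathered basalt): t_1 = 4.64 × 0.20 / 0.0001017 = 9125 d
  layer 2 (clay): t_2 = 11.6 × 0.07 / 0.0001017 = 7984 d
  layer 3 (clean gravel): t_3 = 9.20 × 0.28 / 0.0001017 = 25330 d
Total t = Σ t_i = 42439 days = 116.2 years.

116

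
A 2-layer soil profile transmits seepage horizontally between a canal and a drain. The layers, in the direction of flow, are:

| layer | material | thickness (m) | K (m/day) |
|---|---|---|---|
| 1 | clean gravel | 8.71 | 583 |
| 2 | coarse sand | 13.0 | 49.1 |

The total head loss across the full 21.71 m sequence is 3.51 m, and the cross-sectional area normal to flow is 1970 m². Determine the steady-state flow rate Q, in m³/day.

Flow is perpendicular to layering, so the layers act in series and the equivalent K is the thickness-weighted harmonic mean.
Total thickness L = 8.71 + 13.0 = 21.71 m.
Σ(b_i/K_i) = 8.71/583 + 13.0/49.1 = 0.2797 d.
K_eq = L / Σ(b_i/K_i) = 21.71 / 0.2797 = 77.62 m/day.
Q = K_eq · A · (Δh/L) = 77.62 × 1970 × (3.51/21.71) = 24721 m³/day.

24700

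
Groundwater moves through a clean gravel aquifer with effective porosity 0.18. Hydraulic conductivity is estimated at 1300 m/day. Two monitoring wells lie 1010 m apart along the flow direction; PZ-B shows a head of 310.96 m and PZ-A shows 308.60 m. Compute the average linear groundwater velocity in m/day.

16.9

Hydraulic gradient i = (310.96 − 308.60) / 1010 = 2.36 / 1010 = 0.002337.
Darcy flux q = K · i = 1300 × 0.002337 = 3.038 m/day.
Seepage velocity v = q / n_e = 3.038 / 0.18 = 16.88 m/day.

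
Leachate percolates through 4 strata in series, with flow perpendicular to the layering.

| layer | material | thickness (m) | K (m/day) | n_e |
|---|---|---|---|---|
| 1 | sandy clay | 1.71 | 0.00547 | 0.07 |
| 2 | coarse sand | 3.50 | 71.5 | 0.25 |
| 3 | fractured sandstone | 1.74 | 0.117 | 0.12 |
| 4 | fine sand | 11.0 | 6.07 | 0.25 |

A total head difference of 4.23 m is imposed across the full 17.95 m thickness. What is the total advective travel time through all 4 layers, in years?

0.843

With flow normal to the layers, continuity requires the same specific discharge q through every layer.
Σ(b_i/K_i) = 1.71/0.00547 + 3.50/71.5 + 1.74/0.117 + 11.0/6.07 = 329.3 d.
q = Δh / Σ(b_i/K_i) = 4.23 / 329.3 = 0.01284 m/day.
In each layer the seepage velocity is v_i = q/n_i, so the layer transit time is t_i = b_i·n_i / q:
  layer 1 (sandy clay): t_1 = 1.71 × 0.07 / 0.01284 = 9.320 d
  layer 2 (coarse sand): t_2 = 3.50 × 0.25 / 0.01284 = 68.13 d
  layer 3 (fractured sandstone): t_3 = 1.74 × 0.12 / 0.01284 = 16.26 d
  layer 4 (fine sand): t_4 = 11.0 × 0.25 / 0.01284 = 214.1 d
Total t = Σ t_i = 307.8 days = 0.8428 years.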